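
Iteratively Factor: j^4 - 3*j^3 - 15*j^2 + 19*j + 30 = (j - 5)*(j^3 + 2*j^2 - 5*j - 6) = (j - 5)*(j + 3)*(j^2 - j - 2) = (j - 5)*(j + 1)*(j + 3)*(j - 2)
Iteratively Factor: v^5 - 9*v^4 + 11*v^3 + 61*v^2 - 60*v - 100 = (v - 2)*(v^4 - 7*v^3 - 3*v^2 + 55*v + 50) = (v - 2)*(v + 2)*(v^3 - 9*v^2 + 15*v + 25) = (v - 2)*(v + 1)*(v + 2)*(v^2 - 10*v + 25) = (v - 5)*(v - 2)*(v + 1)*(v + 2)*(v - 5)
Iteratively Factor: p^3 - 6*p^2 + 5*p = (p - 5)*(p^2 - p) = (p - 5)*(p - 1)*(p)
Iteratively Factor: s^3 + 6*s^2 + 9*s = (s + 3)*(s^2 + 3*s) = s*(s + 3)*(s + 3)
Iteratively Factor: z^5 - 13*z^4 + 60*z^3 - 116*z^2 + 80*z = (z - 4)*(z^4 - 9*z^3 + 24*z^2 - 20*z) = (z - 4)*(z - 2)*(z^3 - 7*z^2 + 10*z) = (z - 5)*(z - 4)*(z - 2)*(z^2 - 2*z) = z*(z - 5)*(z - 4)*(z - 2)*(z - 2)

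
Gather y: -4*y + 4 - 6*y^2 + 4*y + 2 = 6 - 6*y^2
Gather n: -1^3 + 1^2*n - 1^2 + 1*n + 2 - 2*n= 0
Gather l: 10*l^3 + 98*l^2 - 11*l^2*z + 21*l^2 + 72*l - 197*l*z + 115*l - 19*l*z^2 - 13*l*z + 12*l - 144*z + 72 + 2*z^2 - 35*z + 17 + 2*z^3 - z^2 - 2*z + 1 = 10*l^3 + l^2*(119 - 11*z) + l*(-19*z^2 - 210*z + 199) + 2*z^3 + z^2 - 181*z + 90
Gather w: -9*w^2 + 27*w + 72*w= -9*w^2 + 99*w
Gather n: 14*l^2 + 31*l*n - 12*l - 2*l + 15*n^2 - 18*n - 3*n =14*l^2 - 14*l + 15*n^2 + n*(31*l - 21)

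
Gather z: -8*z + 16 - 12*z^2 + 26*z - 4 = -12*z^2 + 18*z + 12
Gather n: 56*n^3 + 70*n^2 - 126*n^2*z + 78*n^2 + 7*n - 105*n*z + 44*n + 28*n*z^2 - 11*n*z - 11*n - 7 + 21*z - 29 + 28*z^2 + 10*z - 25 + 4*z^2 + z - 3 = 56*n^3 + n^2*(148 - 126*z) + n*(28*z^2 - 116*z + 40) + 32*z^2 + 32*z - 64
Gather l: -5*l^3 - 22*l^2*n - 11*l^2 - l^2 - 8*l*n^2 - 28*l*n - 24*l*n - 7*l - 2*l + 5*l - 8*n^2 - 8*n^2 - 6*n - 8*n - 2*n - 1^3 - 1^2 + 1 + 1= -5*l^3 + l^2*(-22*n - 12) + l*(-8*n^2 - 52*n - 4) - 16*n^2 - 16*n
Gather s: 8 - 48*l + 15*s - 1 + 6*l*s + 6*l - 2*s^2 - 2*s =-42*l - 2*s^2 + s*(6*l + 13) + 7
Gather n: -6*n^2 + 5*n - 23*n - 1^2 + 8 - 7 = -6*n^2 - 18*n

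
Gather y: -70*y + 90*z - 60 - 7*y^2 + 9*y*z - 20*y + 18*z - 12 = -7*y^2 + y*(9*z - 90) + 108*z - 72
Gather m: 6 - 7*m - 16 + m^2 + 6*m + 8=m^2 - m - 2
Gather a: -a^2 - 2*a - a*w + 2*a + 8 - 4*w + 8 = -a^2 - a*w - 4*w + 16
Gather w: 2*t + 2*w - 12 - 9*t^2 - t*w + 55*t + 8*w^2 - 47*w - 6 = -9*t^2 + 57*t + 8*w^2 + w*(-t - 45) - 18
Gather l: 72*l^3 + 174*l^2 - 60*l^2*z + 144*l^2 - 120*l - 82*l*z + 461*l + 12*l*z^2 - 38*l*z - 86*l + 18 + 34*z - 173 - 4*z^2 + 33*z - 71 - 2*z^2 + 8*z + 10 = 72*l^3 + l^2*(318 - 60*z) + l*(12*z^2 - 120*z + 255) - 6*z^2 + 75*z - 216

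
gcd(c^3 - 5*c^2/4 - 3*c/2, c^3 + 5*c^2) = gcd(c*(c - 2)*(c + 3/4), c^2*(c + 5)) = c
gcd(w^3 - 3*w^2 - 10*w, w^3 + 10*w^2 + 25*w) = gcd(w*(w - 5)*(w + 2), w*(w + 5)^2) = w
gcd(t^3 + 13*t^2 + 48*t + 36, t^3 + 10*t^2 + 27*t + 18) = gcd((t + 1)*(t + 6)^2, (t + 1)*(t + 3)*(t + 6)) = t^2 + 7*t + 6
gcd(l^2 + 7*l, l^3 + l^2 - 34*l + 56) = l + 7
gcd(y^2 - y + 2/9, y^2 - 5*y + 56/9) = 1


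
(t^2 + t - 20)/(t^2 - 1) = (t^2 + t - 20)/(t^2 - 1)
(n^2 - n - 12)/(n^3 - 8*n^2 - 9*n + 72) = (n - 4)/(n^2 - 11*n + 24)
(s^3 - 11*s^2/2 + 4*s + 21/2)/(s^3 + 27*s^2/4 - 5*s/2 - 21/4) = 2*(2*s^3 - 11*s^2 + 8*s + 21)/(4*s^3 + 27*s^2 - 10*s - 21)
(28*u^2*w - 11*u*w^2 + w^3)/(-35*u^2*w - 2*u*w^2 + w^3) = (-4*u + w)/(5*u + w)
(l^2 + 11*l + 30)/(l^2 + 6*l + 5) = (l + 6)/(l + 1)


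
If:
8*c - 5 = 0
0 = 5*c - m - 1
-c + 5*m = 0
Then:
No Solution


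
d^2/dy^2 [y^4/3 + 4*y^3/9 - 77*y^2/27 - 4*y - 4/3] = 4*y^2 + 8*y/3 - 154/27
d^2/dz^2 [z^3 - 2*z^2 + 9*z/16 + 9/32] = 6*z - 4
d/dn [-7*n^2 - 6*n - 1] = -14*n - 6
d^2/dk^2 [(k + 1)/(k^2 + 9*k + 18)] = 2*((k + 1)*(2*k + 9)^2 - (3*k + 10)*(k^2 + 9*k + 18))/(k^2 + 9*k + 18)^3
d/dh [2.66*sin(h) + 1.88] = 2.66*cos(h)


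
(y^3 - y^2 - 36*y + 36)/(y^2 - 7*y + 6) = y + 6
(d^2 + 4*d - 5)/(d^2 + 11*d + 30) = (d - 1)/(d + 6)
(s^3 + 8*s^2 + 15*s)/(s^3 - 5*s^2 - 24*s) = (s + 5)/(s - 8)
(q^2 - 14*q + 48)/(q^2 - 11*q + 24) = (q - 6)/(q - 3)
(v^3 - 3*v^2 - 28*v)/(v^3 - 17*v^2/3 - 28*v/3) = 3*(v + 4)/(3*v + 4)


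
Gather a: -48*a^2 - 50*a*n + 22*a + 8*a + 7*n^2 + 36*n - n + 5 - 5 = -48*a^2 + a*(30 - 50*n) + 7*n^2 + 35*n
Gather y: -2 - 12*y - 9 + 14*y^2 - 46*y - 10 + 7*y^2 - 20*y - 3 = 21*y^2 - 78*y - 24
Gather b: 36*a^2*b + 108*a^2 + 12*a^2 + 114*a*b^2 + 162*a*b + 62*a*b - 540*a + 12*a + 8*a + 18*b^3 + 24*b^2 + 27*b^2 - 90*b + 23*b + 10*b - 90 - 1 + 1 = 120*a^2 - 520*a + 18*b^3 + b^2*(114*a + 51) + b*(36*a^2 + 224*a - 57) - 90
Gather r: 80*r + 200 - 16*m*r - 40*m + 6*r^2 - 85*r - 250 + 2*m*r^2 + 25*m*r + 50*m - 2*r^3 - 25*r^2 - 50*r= 10*m - 2*r^3 + r^2*(2*m - 19) + r*(9*m - 55) - 50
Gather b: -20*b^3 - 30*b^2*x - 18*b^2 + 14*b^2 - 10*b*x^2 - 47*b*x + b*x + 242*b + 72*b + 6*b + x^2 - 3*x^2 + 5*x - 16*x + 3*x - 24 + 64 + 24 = -20*b^3 + b^2*(-30*x - 4) + b*(-10*x^2 - 46*x + 320) - 2*x^2 - 8*x + 64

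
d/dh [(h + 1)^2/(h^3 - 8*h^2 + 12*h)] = (-h^4 - 4*h^3 + 25*h^2 + 16*h - 12)/(h^2*(h^4 - 16*h^3 + 88*h^2 - 192*h + 144))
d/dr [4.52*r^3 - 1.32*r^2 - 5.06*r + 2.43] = 13.56*r^2 - 2.64*r - 5.06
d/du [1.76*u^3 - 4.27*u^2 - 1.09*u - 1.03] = 5.28*u^2 - 8.54*u - 1.09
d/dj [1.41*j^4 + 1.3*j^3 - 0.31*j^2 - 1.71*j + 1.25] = 5.64*j^3 + 3.9*j^2 - 0.62*j - 1.71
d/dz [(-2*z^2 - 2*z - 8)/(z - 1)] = 2*(-z^2 + 2*z + 5)/(z^2 - 2*z + 1)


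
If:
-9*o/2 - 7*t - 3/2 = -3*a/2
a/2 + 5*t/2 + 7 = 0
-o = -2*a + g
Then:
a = -5*t - 14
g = -61*t/9 - 23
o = -29*t/9 - 5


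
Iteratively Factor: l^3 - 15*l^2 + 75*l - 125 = (l - 5)*(l^2 - 10*l + 25) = (l - 5)^2*(l - 5)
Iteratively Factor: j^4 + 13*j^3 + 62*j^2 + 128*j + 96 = (j + 4)*(j^3 + 9*j^2 + 26*j + 24) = (j + 2)*(j + 4)*(j^2 + 7*j + 12) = (j + 2)*(j + 4)^2*(j + 3)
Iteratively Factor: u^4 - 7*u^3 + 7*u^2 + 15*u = (u - 3)*(u^3 - 4*u^2 - 5*u) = (u - 5)*(u - 3)*(u^2 + u) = u*(u - 5)*(u - 3)*(u + 1)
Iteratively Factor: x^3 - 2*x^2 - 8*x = (x)*(x^2 - 2*x - 8) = x*(x + 2)*(x - 4)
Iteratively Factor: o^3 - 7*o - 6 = (o + 1)*(o^2 - o - 6) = (o + 1)*(o + 2)*(o - 3)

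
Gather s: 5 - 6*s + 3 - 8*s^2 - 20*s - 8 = -8*s^2 - 26*s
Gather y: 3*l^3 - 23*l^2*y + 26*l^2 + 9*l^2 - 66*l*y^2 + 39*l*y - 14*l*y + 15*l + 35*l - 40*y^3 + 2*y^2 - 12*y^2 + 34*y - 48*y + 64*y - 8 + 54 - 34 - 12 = 3*l^3 + 35*l^2 + 50*l - 40*y^3 + y^2*(-66*l - 10) + y*(-23*l^2 + 25*l + 50)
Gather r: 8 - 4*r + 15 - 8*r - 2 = 21 - 12*r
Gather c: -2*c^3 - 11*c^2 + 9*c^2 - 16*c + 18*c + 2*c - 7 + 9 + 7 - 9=-2*c^3 - 2*c^2 + 4*c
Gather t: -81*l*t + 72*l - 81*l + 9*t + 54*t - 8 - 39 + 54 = -9*l + t*(63 - 81*l) + 7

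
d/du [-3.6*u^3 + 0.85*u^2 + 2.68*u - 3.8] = -10.8*u^2 + 1.7*u + 2.68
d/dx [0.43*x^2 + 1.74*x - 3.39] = 0.86*x + 1.74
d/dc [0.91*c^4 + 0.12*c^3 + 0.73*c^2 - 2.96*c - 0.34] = 3.64*c^3 + 0.36*c^2 + 1.46*c - 2.96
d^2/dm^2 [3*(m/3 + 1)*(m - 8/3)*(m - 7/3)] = 6*m - 4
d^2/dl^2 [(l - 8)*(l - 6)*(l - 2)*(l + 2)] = 12*l^2 - 84*l + 88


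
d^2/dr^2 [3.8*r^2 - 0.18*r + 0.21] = 7.60000000000000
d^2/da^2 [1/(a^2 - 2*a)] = 2*(-a*(a - 2) + 4*(a - 1)^2)/(a^3*(a - 2)^3)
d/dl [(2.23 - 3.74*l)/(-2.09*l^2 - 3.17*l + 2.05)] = (-7.8166*l^2 + 9.3214*l - 0.5979)/(4.3681*l^4 + 13.2506*l^3 + 1.4799*l^2 - 12.997*l + 4.2025)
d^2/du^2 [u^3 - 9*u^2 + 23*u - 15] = 6*u - 18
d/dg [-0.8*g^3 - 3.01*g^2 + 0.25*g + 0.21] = -2.4*g^2 - 6.02*g + 0.25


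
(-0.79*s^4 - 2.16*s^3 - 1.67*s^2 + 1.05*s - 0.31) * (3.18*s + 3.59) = -2.5122*s^5 - 9.7049*s^4 - 13.065*s^3 - 2.6563*s^2 + 2.7837*s - 1.1129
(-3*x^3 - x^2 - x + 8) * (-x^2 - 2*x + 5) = 3*x^5 + 7*x^4 - 12*x^3 - 11*x^2 - 21*x + 40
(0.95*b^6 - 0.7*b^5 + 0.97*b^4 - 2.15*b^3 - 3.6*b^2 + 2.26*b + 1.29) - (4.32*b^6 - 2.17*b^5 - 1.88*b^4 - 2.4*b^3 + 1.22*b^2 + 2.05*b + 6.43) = -3.37*b^6 + 1.47*b^5 + 2.85*b^4 + 0.25*b^3 - 4.82*b^2 + 0.21*b - 5.14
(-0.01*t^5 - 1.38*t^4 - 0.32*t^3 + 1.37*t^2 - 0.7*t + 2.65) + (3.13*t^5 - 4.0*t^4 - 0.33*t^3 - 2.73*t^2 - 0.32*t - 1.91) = 3.12*t^5 - 5.38*t^4 - 0.65*t^3 - 1.36*t^2 - 1.02*t + 0.74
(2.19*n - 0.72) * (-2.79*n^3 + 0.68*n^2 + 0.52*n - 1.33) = -6.1101*n^4 + 3.498*n^3 + 0.6492*n^2 - 3.2871*n + 0.9576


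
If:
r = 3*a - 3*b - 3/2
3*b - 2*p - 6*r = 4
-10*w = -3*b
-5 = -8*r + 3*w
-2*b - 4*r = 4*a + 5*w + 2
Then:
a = -449/1944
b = -220/243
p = -3193/648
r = 113/216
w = -22/81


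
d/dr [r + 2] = 1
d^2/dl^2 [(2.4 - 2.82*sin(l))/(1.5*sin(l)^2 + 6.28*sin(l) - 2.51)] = (6.345*sin(l)^5 - 48.1643999999999*sin(l)^4 - 16.8102*sin(l)^3 - 53.945064*sin(l)^2 + 51.879762*sin(l) + 118.474128)/(1.5*sin(l)^2 + 6.28*sin(l) - 2.51)^3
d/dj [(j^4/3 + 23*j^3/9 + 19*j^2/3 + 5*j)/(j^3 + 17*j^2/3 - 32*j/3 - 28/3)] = (9*j^6 + 102*j^5 - 68*j^4 - 2078*j^3 - 4521*j^2 - 3192*j - 1260)/(3*(9*j^6 + 102*j^5 + 97*j^4 - 1256*j^3 + 72*j^2 + 1792*j + 784))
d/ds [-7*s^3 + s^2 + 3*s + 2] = -21*s^2 + 2*s + 3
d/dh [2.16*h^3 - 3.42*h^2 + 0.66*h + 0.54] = 6.48*h^2 - 6.84*h + 0.66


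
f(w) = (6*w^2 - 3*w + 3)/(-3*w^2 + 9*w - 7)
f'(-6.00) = 0.07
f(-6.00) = -1.40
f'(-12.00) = 0.02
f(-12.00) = -1.65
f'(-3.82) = 0.12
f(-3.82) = -1.20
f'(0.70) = -6.40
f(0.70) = -1.77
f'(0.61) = -4.28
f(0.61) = -1.30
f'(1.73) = 86.81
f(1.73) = -38.58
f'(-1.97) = 0.23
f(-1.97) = -0.89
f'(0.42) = -1.83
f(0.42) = -0.75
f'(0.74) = -7.68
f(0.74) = -2.05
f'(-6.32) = 0.07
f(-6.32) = -1.42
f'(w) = (6*w - 9)*(6*w^2 - 3*w + 3)/(-3*w^2 + 9*w - 7)^2 + (12*w - 3)/(-3*w^2 + 9*w - 7) = 3*(15*w^2 - 22*w - 2)/(9*w^4 - 54*w^3 + 123*w^2 - 126*w + 49)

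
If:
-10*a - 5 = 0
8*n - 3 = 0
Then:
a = -1/2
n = 3/8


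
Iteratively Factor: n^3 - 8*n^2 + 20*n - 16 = (n - 4)*(n^2 - 4*n + 4) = (n - 4)*(n - 2)*(n - 2)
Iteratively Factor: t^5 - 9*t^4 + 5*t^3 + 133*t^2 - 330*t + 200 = (t + 4)*(t^4 - 13*t^3 + 57*t^2 - 95*t + 50) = (t - 5)*(t + 4)*(t^3 - 8*t^2 + 17*t - 10) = (t - 5)*(t - 2)*(t + 4)*(t^2 - 6*t + 5) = (t - 5)*(t - 2)*(t - 1)*(t + 4)*(t - 5)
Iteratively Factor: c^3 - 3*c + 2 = (c - 1)*(c^2 + c - 2) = (c - 1)*(c + 2)*(c - 1)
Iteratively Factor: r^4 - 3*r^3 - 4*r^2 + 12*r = (r)*(r^3 - 3*r^2 - 4*r + 12) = r*(r - 3)*(r^2 - 4) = r*(r - 3)*(r + 2)*(r - 2)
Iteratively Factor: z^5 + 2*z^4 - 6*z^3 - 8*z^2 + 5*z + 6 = (z - 1)*(z^4 + 3*z^3 - 3*z^2 - 11*z - 6) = (z - 1)*(z + 1)*(z^3 + 2*z^2 - 5*z - 6) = (z - 1)*(z + 1)^2*(z^2 + z - 6) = (z - 2)*(z - 1)*(z + 1)^2*(z + 3)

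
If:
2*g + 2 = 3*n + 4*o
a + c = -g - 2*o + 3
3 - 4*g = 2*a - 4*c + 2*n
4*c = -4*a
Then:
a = 20*o/9 - 43/18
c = 43/18 - 20*o/9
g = 3 - 2*o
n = 8/3 - 8*o/3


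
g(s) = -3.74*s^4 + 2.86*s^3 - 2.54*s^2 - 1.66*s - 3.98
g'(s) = -14.96*s^3 + 8.58*s^2 - 5.08*s - 1.66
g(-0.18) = -3.78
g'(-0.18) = -0.38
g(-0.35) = -3.89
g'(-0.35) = 1.81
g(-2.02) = -96.83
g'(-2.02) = 166.92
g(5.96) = -4217.68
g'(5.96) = -2894.32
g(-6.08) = -5841.35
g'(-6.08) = 3708.74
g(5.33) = -2670.35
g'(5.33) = -2050.22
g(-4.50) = -1842.20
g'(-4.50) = 1558.18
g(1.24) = -13.33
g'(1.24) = -23.29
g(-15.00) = -199540.58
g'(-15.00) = 52495.04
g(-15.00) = -199540.58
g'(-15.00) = 52495.04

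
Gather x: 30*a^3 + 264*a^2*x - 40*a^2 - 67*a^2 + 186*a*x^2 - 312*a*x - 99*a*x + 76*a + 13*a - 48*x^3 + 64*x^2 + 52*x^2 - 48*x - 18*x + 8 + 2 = 30*a^3 - 107*a^2 + 89*a - 48*x^3 + x^2*(186*a + 116) + x*(264*a^2 - 411*a - 66) + 10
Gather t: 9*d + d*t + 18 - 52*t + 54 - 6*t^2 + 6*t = 9*d - 6*t^2 + t*(d - 46) + 72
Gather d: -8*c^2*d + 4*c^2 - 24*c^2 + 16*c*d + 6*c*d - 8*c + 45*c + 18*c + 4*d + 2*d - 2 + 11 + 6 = -20*c^2 + 55*c + d*(-8*c^2 + 22*c + 6) + 15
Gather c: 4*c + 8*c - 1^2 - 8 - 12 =12*c - 21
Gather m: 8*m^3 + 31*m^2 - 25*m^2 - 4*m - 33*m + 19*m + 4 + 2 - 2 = 8*m^3 + 6*m^2 - 18*m + 4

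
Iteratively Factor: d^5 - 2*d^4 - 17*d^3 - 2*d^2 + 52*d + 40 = (d + 2)*(d^4 - 4*d^3 - 9*d^2 + 16*d + 20) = (d + 1)*(d + 2)*(d^3 - 5*d^2 - 4*d + 20) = (d + 1)*(d + 2)^2*(d^2 - 7*d + 10) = (d - 2)*(d + 1)*(d + 2)^2*(d - 5)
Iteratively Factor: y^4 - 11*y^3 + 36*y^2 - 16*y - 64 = (y - 4)*(y^3 - 7*y^2 + 8*y + 16) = (y - 4)^2*(y^2 - 3*y - 4) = (y - 4)^2*(y + 1)*(y - 4)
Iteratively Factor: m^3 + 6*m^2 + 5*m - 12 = (m + 4)*(m^2 + 2*m - 3) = (m - 1)*(m + 4)*(m + 3)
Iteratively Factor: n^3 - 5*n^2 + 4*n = (n - 4)*(n^2 - n) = n*(n - 4)*(n - 1)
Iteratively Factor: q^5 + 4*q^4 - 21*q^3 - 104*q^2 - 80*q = (q + 4)*(q^4 - 21*q^2 - 20*q) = (q + 4)^2*(q^3 - 4*q^2 - 5*q) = q*(q + 4)^2*(q^2 - 4*q - 5) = q*(q + 1)*(q + 4)^2*(q - 5)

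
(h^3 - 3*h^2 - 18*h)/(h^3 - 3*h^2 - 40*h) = (-h^2 + 3*h + 18)/(-h^2 + 3*h + 40)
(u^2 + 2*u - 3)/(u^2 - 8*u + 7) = (u + 3)/(u - 7)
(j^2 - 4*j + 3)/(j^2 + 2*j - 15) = (j - 1)/(j + 5)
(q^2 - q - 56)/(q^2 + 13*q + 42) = (q - 8)/(q + 6)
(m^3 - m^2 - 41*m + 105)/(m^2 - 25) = (m^2 + 4*m - 21)/(m + 5)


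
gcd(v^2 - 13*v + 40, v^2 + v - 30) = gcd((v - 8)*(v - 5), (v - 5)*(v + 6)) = v - 5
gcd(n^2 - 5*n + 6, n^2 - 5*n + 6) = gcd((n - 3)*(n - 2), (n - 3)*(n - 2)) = n^2 - 5*n + 6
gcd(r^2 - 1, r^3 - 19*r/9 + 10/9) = r - 1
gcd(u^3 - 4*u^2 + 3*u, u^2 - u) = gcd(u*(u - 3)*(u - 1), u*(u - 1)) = u^2 - u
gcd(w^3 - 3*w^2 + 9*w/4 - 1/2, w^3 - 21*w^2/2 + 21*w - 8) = w^2 - 5*w/2 + 1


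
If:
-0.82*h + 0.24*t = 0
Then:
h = 0.292682926829268*t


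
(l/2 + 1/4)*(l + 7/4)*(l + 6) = l^3/2 + 33*l^2/8 + 115*l/16 + 21/8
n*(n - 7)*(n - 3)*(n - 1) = n^4 - 11*n^3 + 31*n^2 - 21*n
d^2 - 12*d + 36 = (d - 6)^2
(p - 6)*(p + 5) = p^2 - p - 30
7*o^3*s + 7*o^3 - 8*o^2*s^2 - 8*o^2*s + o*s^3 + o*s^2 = (-7*o + s)*(-o + s)*(o*s + o)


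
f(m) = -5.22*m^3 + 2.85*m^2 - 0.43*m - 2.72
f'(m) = -15.66*m^2 + 5.7*m - 0.43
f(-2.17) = 64.97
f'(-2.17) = -86.54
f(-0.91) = 3.97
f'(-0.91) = -18.59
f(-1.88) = 42.85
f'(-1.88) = -66.49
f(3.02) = -121.80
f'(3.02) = -126.04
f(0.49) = -2.86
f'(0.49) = -1.40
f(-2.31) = 77.82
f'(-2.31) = -97.16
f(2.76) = -91.94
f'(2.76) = -103.99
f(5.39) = -739.64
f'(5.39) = -424.66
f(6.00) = -1030.22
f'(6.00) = -529.99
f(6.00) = -1030.22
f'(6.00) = -529.99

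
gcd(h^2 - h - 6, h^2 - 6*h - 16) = h + 2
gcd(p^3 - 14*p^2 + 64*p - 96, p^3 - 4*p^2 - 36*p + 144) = p^2 - 10*p + 24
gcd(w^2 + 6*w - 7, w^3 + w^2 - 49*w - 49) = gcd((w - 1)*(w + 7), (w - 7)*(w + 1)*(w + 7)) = w + 7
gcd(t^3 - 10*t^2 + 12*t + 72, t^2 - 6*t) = t - 6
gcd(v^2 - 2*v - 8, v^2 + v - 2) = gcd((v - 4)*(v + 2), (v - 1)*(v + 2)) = v + 2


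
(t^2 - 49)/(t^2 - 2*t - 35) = (t + 7)/(t + 5)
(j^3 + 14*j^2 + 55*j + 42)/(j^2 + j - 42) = (j^2 + 7*j + 6)/(j - 6)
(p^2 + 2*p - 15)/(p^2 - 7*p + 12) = (p + 5)/(p - 4)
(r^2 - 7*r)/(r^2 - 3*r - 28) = r/(r + 4)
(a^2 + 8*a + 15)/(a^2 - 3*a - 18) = (a + 5)/(a - 6)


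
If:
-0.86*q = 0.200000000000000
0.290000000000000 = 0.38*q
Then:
No Solution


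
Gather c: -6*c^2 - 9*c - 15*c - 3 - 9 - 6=-6*c^2 - 24*c - 18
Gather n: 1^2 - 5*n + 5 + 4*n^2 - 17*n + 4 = 4*n^2 - 22*n + 10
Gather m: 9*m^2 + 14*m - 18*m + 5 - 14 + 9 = 9*m^2 - 4*m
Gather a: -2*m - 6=-2*m - 6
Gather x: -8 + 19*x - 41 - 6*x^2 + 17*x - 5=-6*x^2 + 36*x - 54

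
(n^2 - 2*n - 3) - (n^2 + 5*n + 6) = -7*n - 9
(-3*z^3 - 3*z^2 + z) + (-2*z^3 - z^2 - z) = -5*z^3 - 4*z^2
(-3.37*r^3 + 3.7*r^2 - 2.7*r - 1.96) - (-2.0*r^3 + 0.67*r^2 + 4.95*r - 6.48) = -1.37*r^3 + 3.03*r^2 - 7.65*r + 4.52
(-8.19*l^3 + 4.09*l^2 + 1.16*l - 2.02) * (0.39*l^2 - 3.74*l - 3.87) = -3.1941*l^5 + 32.2257*l^4 + 16.8511*l^3 - 20.9545*l^2 + 3.0656*l + 7.8174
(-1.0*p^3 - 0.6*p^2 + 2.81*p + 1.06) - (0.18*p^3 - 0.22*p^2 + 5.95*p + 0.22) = -1.18*p^3 - 0.38*p^2 - 3.14*p + 0.84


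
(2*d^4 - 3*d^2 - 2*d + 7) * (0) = 0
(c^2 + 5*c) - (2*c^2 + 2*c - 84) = -c^2 + 3*c + 84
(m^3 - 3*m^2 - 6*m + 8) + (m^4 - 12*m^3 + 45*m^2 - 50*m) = m^4 - 11*m^3 + 42*m^2 - 56*m + 8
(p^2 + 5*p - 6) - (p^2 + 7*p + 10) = -2*p - 16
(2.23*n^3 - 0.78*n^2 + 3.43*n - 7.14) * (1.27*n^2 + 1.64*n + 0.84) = 2.8321*n^5 + 2.6666*n^4 + 4.9501*n^3 - 4.0978*n^2 - 8.8284*n - 5.9976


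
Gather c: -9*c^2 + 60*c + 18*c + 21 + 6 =-9*c^2 + 78*c + 27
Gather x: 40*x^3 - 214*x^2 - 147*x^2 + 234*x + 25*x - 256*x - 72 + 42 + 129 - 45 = 40*x^3 - 361*x^2 + 3*x + 54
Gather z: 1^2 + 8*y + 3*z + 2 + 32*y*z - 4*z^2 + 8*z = 8*y - 4*z^2 + z*(32*y + 11) + 3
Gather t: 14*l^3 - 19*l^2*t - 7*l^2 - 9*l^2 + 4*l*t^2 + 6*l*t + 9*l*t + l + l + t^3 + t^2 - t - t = 14*l^3 - 16*l^2 + 2*l + t^3 + t^2*(4*l + 1) + t*(-19*l^2 + 15*l - 2)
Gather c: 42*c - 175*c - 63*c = -196*c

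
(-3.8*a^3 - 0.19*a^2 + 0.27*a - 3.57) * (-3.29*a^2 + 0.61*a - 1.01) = 12.502*a^5 - 1.6929*a^4 + 2.8338*a^3 + 12.1019*a^2 - 2.4504*a + 3.6057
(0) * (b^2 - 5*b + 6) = 0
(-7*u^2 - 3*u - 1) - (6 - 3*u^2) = -4*u^2 - 3*u - 7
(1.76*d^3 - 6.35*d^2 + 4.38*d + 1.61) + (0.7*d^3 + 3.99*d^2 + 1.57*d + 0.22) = 2.46*d^3 - 2.36*d^2 + 5.95*d + 1.83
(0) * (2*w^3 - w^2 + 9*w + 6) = 0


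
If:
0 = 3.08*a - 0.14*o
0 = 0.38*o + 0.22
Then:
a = -0.03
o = -0.58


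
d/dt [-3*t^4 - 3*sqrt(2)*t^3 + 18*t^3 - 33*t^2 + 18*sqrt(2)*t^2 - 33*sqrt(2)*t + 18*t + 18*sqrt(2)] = -12*t^3 - 9*sqrt(2)*t^2 + 54*t^2 - 66*t + 36*sqrt(2)*t - 33*sqrt(2) + 18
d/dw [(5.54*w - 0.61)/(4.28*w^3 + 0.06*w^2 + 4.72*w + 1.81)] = (-47.4224*w^3 + 7.5*w^2 + 0.0731999999999999*w + 12.9066)/(18.3184*w^6 + 0.5136*w^5 + 40.4068*w^4 + 16.06*w^3 + 22.4956*w^2 + 17.0864*w + 3.2761)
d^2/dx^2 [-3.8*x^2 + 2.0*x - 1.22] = -7.60000000000000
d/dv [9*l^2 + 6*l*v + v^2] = 6*l + 2*v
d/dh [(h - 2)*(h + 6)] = 2*h + 4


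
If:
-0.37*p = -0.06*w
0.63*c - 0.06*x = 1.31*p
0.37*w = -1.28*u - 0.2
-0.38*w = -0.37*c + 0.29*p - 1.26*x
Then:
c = 1.54015157966448*x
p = 0.694882057395895*x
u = -1.23866345908201*x - 0.15625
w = 4.28510602060802*x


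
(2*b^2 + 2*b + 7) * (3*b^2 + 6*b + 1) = 6*b^4 + 18*b^3 + 35*b^2 + 44*b + 7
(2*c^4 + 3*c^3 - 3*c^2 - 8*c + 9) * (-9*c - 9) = -18*c^5 - 45*c^4 + 99*c^2 - 9*c - 81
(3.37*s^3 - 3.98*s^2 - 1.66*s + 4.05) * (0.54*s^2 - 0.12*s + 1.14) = 1.8198*s^5 - 2.5536*s^4 + 3.423*s^3 - 2.151*s^2 - 2.3784*s + 4.617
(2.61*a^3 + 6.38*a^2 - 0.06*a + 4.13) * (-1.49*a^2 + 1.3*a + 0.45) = -3.8889*a^5 - 6.1132*a^4 + 9.5579*a^3 - 3.3607*a^2 + 5.342*a + 1.8585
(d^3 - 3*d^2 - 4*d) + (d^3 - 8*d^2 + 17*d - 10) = 2*d^3 - 11*d^2 + 13*d - 10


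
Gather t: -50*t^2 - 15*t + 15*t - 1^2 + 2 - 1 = -50*t^2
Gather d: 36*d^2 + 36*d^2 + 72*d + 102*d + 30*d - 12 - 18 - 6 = 72*d^2 + 204*d - 36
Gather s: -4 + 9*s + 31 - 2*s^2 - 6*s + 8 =-2*s^2 + 3*s + 35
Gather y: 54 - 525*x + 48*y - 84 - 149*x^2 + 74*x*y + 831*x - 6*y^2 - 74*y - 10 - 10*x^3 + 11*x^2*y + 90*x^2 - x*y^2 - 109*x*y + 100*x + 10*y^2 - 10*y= -10*x^3 - 59*x^2 + 406*x + y^2*(4 - x) + y*(11*x^2 - 35*x - 36) - 40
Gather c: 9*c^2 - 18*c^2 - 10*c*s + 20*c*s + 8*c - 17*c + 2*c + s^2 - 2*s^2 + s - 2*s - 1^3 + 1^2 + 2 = -9*c^2 + c*(10*s - 7) - s^2 - s + 2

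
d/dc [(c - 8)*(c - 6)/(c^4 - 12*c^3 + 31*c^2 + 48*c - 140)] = 2*(-c^5 + 27*c^4 - 264*c^3 + 1105*c^2 - 1628*c - 172)/(c^8 - 24*c^7 + 206*c^6 - 648*c^5 - 471*c^4 + 6336*c^3 - 6376*c^2 - 13440*c + 19600)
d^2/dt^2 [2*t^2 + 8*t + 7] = 4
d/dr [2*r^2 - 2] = 4*r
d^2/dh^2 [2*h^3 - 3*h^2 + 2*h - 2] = 12*h - 6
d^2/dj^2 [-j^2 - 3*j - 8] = -2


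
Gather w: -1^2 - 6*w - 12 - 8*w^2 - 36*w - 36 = -8*w^2 - 42*w - 49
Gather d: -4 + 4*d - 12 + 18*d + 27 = 22*d + 11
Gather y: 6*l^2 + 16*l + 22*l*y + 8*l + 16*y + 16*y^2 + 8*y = 6*l^2 + 24*l + 16*y^2 + y*(22*l + 24)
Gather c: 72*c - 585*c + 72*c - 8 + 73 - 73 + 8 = -441*c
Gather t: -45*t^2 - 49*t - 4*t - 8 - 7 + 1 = -45*t^2 - 53*t - 14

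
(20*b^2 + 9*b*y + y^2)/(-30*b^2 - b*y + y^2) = (4*b + y)/(-6*b + y)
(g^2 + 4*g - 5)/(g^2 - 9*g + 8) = (g + 5)/(g - 8)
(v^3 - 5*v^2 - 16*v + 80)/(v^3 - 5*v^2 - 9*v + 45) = (v^2 - 16)/(v^2 - 9)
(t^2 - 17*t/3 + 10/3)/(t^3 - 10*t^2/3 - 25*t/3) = (3*t - 2)/(t*(3*t + 5))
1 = 1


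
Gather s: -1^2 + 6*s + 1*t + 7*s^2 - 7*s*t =7*s^2 + s*(6 - 7*t) + t - 1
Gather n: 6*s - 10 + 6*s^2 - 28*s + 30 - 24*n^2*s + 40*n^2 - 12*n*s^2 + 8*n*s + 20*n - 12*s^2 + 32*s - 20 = n^2*(40 - 24*s) + n*(-12*s^2 + 8*s + 20) - 6*s^2 + 10*s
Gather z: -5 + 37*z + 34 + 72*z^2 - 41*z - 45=72*z^2 - 4*z - 16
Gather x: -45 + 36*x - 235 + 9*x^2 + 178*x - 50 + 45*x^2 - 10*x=54*x^2 + 204*x - 330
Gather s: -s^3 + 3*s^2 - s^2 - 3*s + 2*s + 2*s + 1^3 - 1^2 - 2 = -s^3 + 2*s^2 + s - 2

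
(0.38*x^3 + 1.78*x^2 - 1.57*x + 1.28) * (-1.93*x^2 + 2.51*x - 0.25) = -0.7334*x^5 - 2.4816*x^4 + 7.4029*x^3 - 6.8561*x^2 + 3.6053*x - 0.32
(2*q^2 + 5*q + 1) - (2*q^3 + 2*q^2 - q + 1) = -2*q^3 + 6*q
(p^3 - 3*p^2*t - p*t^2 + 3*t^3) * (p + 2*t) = p^4 - p^3*t - 7*p^2*t^2 + p*t^3 + 6*t^4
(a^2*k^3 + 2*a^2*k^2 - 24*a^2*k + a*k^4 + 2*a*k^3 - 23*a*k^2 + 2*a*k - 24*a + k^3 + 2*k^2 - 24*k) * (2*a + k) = 2*a^3*k^3 + 4*a^3*k^2 - 48*a^3*k + 3*a^2*k^4 + 6*a^2*k^3 - 70*a^2*k^2 + 4*a^2*k - 48*a^2 + a*k^5 + 2*a*k^4 - 21*a*k^3 + 6*a*k^2 - 72*a*k + k^4 + 2*k^3 - 24*k^2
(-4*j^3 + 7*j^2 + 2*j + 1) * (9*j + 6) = -36*j^4 + 39*j^3 + 60*j^2 + 21*j + 6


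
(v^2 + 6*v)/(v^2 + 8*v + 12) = v/(v + 2)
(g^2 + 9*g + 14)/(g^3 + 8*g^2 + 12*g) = (g + 7)/(g*(g + 6))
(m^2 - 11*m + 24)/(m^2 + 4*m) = (m^2 - 11*m + 24)/(m*(m + 4))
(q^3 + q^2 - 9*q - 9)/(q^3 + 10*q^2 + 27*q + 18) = (q - 3)/(q + 6)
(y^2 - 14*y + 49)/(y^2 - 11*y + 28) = (y - 7)/(y - 4)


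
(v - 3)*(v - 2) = v^2 - 5*v + 6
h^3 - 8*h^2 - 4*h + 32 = (h - 8)*(h - 2)*(h + 2)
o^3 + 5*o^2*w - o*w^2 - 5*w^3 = (o - w)*(o + w)*(o + 5*w)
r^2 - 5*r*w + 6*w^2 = (r - 3*w)*(r - 2*w)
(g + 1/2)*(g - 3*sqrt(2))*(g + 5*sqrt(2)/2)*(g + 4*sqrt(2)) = g^4 + g^3/2 + 7*sqrt(2)*g^3/2 - 19*g^2 + 7*sqrt(2)*g^2/4 - 60*sqrt(2)*g - 19*g/2 - 30*sqrt(2)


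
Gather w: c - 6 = c - 6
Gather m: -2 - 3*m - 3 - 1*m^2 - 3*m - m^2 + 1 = -2*m^2 - 6*m - 4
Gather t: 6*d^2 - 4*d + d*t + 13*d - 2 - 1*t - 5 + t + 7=6*d^2 + d*t + 9*d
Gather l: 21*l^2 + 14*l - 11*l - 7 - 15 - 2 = 21*l^2 + 3*l - 24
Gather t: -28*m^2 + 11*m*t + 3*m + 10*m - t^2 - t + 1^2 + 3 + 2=-28*m^2 + 13*m - t^2 + t*(11*m - 1) + 6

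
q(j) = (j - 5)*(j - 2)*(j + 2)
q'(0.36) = -7.21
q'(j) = (j - 5)*(j - 2) + (j - 5)*(j + 2) + (j - 2)*(j + 2)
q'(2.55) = -9.99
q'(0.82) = -10.18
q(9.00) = 308.00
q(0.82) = 13.91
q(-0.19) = 20.57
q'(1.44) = -12.18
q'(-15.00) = 821.00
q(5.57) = 15.40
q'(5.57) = 33.37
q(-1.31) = 14.41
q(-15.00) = -4420.00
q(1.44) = 6.86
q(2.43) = -4.90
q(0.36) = 17.96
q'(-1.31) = 14.25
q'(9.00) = 149.00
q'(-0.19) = -1.99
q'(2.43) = -10.59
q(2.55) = -6.13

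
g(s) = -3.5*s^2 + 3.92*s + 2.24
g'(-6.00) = 45.92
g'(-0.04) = 4.20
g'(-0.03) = 4.13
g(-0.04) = 2.08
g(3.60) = -29.01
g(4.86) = -61.38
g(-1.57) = -12.54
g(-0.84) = -3.52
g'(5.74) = -36.26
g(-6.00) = -147.28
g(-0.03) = 2.12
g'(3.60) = -21.28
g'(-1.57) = 14.91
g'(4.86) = -30.10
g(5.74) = -90.58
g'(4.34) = -26.46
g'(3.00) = -17.08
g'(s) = 3.92 - 7.0*s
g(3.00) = -17.50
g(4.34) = -46.67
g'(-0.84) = 9.80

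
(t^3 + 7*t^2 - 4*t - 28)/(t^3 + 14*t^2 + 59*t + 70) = (t - 2)/(t + 5)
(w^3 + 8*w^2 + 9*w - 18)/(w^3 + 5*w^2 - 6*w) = (w + 3)/w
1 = 1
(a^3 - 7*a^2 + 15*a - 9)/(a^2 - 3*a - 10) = (-a^3 + 7*a^2 - 15*a + 9)/(-a^2 + 3*a + 10)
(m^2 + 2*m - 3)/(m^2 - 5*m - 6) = (-m^2 - 2*m + 3)/(-m^2 + 5*m + 6)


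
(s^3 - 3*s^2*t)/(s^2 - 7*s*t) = s*(s - 3*t)/(s - 7*t)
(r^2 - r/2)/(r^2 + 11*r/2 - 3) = r/(r + 6)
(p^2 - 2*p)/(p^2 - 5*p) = (p - 2)/(p - 5)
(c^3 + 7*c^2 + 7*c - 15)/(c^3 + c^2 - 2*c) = (c^2 + 8*c + 15)/(c*(c + 2))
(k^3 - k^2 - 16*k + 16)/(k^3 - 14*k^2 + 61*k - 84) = (k^2 + 3*k - 4)/(k^2 - 10*k + 21)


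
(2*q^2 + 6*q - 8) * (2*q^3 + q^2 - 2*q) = 4*q^5 + 14*q^4 - 14*q^3 - 20*q^2 + 16*q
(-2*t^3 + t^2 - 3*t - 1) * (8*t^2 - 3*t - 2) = -16*t^5 + 14*t^4 - 23*t^3 - t^2 + 9*t + 2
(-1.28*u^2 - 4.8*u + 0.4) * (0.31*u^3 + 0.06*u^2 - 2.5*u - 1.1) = -0.3968*u^5 - 1.5648*u^4 + 3.036*u^3 + 13.432*u^2 + 4.28*u - 0.44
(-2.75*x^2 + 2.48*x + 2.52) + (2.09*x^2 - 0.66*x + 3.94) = -0.66*x^2 + 1.82*x + 6.46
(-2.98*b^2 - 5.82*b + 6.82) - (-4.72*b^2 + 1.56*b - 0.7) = 1.74*b^2 - 7.38*b + 7.52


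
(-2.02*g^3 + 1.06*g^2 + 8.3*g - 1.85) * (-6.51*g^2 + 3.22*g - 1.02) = 13.1502*g^5 - 13.405*g^4 - 48.5594*g^3 + 37.6883*g^2 - 14.423*g + 1.887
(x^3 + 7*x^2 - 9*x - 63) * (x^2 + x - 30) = x^5 + 8*x^4 - 32*x^3 - 282*x^2 + 207*x + 1890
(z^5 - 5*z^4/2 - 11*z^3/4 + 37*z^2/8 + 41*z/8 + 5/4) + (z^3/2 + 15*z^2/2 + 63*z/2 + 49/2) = z^5 - 5*z^4/2 - 9*z^3/4 + 97*z^2/8 + 293*z/8 + 103/4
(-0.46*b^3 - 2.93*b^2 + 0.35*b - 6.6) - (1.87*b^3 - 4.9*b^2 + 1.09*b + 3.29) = -2.33*b^3 + 1.97*b^2 - 0.74*b - 9.89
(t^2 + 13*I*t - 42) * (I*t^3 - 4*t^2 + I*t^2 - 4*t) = I*t^5 - 17*t^4 + I*t^4 - 17*t^3 - 94*I*t^3 + 168*t^2 - 94*I*t^2 + 168*t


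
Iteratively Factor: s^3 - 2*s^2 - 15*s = (s + 3)*(s^2 - 5*s) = s*(s + 3)*(s - 5)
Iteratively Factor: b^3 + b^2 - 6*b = (b + 3)*(b^2 - 2*b) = (b - 2)*(b + 3)*(b)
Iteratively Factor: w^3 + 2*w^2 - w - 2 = (w + 1)*(w^2 + w - 2) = (w + 1)*(w + 2)*(w - 1)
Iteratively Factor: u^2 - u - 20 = (u - 5)*(u + 4)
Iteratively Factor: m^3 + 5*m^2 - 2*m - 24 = (m + 4)*(m^2 + m - 6) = (m - 2)*(m + 4)*(m + 3)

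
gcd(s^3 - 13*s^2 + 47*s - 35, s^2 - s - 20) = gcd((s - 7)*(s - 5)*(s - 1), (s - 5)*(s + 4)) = s - 5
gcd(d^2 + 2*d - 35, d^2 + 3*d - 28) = d + 7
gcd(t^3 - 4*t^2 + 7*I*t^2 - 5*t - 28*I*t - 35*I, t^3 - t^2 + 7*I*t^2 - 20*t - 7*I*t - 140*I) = t^2 + t*(-5 + 7*I) - 35*I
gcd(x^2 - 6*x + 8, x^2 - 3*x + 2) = x - 2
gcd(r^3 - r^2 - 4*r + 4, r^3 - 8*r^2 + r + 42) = r + 2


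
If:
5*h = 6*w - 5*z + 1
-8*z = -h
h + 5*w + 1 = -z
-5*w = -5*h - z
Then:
No Solution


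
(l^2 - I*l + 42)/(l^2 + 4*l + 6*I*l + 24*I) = (l - 7*I)/(l + 4)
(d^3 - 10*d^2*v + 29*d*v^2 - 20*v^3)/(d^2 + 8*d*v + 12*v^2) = (d^3 - 10*d^2*v + 29*d*v^2 - 20*v^3)/(d^2 + 8*d*v + 12*v^2)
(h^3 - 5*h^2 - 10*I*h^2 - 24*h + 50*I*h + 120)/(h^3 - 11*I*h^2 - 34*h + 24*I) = (h - 5)/(h - I)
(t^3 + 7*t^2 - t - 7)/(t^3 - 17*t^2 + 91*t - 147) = (t^3 + 7*t^2 - t - 7)/(t^3 - 17*t^2 + 91*t - 147)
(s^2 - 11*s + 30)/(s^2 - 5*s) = (s - 6)/s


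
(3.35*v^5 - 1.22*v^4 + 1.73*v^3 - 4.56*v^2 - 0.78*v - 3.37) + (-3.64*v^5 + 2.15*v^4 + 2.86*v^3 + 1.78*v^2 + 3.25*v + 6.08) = -0.29*v^5 + 0.93*v^4 + 4.59*v^3 - 2.78*v^2 + 2.47*v + 2.71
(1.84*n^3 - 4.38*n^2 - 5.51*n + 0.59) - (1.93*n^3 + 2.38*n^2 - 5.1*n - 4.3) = -0.0899999999999999*n^3 - 6.76*n^2 - 0.41*n + 4.89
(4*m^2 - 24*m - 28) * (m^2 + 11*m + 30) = 4*m^4 + 20*m^3 - 172*m^2 - 1028*m - 840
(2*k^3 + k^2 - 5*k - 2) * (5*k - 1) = 10*k^4 + 3*k^3 - 26*k^2 - 5*k + 2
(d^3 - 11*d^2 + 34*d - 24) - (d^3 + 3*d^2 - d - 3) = -14*d^2 + 35*d - 21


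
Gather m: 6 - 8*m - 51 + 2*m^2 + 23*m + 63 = 2*m^2 + 15*m + 18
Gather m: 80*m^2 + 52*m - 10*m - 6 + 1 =80*m^2 + 42*m - 5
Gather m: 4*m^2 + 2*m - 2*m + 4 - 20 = 4*m^2 - 16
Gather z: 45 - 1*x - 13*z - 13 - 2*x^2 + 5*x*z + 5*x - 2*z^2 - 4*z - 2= -2*x^2 + 4*x - 2*z^2 + z*(5*x - 17) + 30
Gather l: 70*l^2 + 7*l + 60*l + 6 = 70*l^2 + 67*l + 6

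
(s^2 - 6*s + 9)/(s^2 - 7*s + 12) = (s - 3)/(s - 4)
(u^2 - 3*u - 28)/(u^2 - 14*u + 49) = (u + 4)/(u - 7)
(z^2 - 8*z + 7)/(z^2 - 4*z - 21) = (z - 1)/(z + 3)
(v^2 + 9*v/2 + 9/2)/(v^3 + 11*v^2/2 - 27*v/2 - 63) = (2*v + 3)/(2*v^2 + 5*v - 42)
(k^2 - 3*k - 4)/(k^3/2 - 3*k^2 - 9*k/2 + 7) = 2*(k^2 - 3*k - 4)/(k^3 - 6*k^2 - 9*k + 14)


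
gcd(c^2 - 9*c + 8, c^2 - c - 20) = 1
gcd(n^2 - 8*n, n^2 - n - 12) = 1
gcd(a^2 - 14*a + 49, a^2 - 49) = a - 7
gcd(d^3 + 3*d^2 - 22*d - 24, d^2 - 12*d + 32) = d - 4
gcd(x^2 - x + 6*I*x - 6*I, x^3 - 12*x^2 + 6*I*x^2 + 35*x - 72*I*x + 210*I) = x + 6*I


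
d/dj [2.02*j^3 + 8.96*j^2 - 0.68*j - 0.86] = 6.06*j^2 + 17.92*j - 0.68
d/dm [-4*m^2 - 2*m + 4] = -8*m - 2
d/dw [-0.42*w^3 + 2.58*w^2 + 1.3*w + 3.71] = -1.26*w^2 + 5.16*w + 1.3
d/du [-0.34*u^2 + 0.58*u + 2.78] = 0.58 - 0.68*u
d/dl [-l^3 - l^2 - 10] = l*(-3*l - 2)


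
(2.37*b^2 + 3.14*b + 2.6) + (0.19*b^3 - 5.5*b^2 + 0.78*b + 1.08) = 0.19*b^3 - 3.13*b^2 + 3.92*b + 3.68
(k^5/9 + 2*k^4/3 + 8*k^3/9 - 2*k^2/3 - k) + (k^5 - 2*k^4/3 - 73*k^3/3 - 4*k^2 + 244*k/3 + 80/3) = 10*k^5/9 - 211*k^3/9 - 14*k^2/3 + 241*k/3 + 80/3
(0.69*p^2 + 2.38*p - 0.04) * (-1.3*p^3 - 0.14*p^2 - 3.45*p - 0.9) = -0.897*p^5 - 3.1906*p^4 - 2.6617*p^3 - 8.8264*p^2 - 2.004*p + 0.036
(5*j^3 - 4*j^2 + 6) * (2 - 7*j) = -35*j^4 + 38*j^3 - 8*j^2 - 42*j + 12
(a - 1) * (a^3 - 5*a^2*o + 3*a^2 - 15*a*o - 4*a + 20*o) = a^4 - 5*a^3*o + 2*a^3 - 10*a^2*o - 7*a^2 + 35*a*o + 4*a - 20*o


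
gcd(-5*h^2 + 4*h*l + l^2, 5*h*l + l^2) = 5*h + l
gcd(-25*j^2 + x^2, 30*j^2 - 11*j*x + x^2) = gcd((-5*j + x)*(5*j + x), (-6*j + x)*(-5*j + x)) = -5*j + x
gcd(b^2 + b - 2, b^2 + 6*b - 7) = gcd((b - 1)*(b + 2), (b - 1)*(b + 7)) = b - 1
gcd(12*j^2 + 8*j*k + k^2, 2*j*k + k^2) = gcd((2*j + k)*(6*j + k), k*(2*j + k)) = 2*j + k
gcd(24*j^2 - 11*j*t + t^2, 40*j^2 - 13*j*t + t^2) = -8*j + t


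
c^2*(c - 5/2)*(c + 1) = c^4 - 3*c^3/2 - 5*c^2/2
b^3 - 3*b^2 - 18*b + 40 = (b - 5)*(b - 2)*(b + 4)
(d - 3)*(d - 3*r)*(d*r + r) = d^3*r - 3*d^2*r^2 - 2*d^2*r + 6*d*r^2 - 3*d*r + 9*r^2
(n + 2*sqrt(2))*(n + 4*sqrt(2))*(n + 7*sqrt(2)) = n^3 + 13*sqrt(2)*n^2 + 100*n + 112*sqrt(2)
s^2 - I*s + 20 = (s - 5*I)*(s + 4*I)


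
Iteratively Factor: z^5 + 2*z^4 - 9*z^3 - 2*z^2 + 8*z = (z)*(z^4 + 2*z^3 - 9*z^2 - 2*z + 8) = z*(z - 1)*(z^3 + 3*z^2 - 6*z - 8) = z*(z - 1)*(z + 1)*(z^2 + 2*z - 8) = z*(z - 1)*(z + 1)*(z + 4)*(z - 2)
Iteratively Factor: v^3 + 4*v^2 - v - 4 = (v + 4)*(v^2 - 1) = (v + 1)*(v + 4)*(v - 1)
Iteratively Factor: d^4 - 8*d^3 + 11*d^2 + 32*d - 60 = (d - 5)*(d^3 - 3*d^2 - 4*d + 12) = (d - 5)*(d + 2)*(d^2 - 5*d + 6) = (d - 5)*(d - 2)*(d + 2)*(d - 3)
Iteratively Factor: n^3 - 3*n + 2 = (n + 2)*(n^2 - 2*n + 1) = (n - 1)*(n + 2)*(n - 1)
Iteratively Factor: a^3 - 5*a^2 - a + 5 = (a - 1)*(a^2 - 4*a - 5) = (a - 1)*(a + 1)*(a - 5)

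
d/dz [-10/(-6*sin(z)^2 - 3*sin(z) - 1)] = -30*(4*sin(z) + 1)*cos(z)/(6*sin(z)^2 + 3*sin(z) + 1)^2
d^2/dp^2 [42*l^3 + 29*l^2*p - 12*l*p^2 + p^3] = -24*l + 6*p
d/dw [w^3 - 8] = 3*w^2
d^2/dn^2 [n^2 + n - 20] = 2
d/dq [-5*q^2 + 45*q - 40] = 45 - 10*q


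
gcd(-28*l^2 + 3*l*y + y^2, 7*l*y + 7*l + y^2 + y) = 7*l + y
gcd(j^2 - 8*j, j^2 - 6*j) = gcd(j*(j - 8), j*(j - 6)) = j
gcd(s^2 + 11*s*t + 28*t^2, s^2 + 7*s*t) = s + 7*t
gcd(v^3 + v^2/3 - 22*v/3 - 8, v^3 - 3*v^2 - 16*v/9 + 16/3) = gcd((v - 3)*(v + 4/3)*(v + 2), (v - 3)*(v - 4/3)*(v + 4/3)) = v^2 - 5*v/3 - 4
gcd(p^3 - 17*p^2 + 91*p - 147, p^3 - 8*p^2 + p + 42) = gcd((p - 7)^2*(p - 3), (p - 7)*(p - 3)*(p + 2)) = p^2 - 10*p + 21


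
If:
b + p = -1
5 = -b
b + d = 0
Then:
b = -5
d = 5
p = 4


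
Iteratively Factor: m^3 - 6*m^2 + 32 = (m - 4)*(m^2 - 2*m - 8) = (m - 4)*(m + 2)*(m - 4)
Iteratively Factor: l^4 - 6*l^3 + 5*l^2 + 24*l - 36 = (l - 2)*(l^3 - 4*l^2 - 3*l + 18) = (l - 3)*(l - 2)*(l^2 - l - 6) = (l - 3)^2*(l - 2)*(l + 2)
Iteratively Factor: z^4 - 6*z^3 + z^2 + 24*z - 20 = (z - 2)*(z^3 - 4*z^2 - 7*z + 10) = (z - 2)*(z - 1)*(z^2 - 3*z - 10) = (z - 5)*(z - 2)*(z - 1)*(z + 2)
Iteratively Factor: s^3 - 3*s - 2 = (s + 1)*(s^2 - s - 2) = (s + 1)^2*(s - 2)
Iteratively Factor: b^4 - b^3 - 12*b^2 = (b)*(b^3 - b^2 - 12*b) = b^2*(b^2 - b - 12) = b^2*(b + 3)*(b - 4)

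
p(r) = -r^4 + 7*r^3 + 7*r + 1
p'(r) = -4*r^3 + 21*r^2 + 7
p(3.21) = 148.83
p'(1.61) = 44.74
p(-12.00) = -32915.00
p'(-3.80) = 529.73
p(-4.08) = -780.08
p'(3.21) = 91.08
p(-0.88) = -10.53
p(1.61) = 34.76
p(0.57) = 6.18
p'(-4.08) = 628.24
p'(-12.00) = 9943.00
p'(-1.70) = 87.34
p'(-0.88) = 25.99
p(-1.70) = -53.64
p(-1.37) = -30.11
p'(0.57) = 13.08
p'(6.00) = -101.00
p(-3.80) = -618.22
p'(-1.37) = 56.70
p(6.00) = 259.00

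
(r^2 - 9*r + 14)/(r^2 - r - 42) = (r - 2)/(r + 6)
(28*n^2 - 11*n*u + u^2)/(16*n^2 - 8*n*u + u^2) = (-7*n + u)/(-4*n + u)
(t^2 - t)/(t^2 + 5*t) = (t - 1)/(t + 5)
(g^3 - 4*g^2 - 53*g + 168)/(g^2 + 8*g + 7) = (g^2 - 11*g + 24)/(g + 1)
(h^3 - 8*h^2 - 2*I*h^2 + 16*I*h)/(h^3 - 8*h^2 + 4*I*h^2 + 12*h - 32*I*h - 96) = h/(h + 6*I)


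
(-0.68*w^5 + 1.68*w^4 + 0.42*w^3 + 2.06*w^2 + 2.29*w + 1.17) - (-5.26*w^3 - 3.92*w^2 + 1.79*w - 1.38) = -0.68*w^5 + 1.68*w^4 + 5.68*w^3 + 5.98*w^2 + 0.5*w + 2.55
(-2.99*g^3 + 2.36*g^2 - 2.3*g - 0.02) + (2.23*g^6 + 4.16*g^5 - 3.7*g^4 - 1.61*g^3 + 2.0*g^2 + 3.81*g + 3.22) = 2.23*g^6 + 4.16*g^5 - 3.7*g^4 - 4.6*g^3 + 4.36*g^2 + 1.51*g + 3.2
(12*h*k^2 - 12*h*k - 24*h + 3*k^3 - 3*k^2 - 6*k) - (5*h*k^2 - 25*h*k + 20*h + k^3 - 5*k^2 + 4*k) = 7*h*k^2 + 13*h*k - 44*h + 2*k^3 + 2*k^2 - 10*k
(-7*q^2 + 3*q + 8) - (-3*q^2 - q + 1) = -4*q^2 + 4*q + 7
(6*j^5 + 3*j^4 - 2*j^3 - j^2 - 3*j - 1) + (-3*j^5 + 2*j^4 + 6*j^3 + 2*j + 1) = 3*j^5 + 5*j^4 + 4*j^3 - j^2 - j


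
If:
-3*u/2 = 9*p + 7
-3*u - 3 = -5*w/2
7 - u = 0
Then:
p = -35/18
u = 7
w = 48/5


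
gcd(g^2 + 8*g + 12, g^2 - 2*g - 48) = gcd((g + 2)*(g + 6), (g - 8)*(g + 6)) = g + 6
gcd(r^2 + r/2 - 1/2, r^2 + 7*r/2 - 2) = r - 1/2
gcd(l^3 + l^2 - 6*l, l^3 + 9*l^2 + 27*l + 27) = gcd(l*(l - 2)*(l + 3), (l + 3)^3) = l + 3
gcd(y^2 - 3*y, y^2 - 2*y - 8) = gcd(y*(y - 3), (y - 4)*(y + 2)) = 1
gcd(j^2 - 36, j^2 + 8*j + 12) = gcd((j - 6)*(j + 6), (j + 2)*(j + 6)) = j + 6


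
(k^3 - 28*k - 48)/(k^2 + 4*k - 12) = (k^3 - 28*k - 48)/(k^2 + 4*k - 12)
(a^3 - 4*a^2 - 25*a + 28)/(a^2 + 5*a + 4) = (a^2 - 8*a + 7)/(a + 1)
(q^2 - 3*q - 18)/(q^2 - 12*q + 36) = (q + 3)/(q - 6)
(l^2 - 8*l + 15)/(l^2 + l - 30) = (l - 3)/(l + 6)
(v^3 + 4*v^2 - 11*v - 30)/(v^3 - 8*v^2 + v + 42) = (v + 5)/(v - 7)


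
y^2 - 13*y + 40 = (y - 8)*(y - 5)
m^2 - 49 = (m - 7)*(m + 7)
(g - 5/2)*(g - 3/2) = g^2 - 4*g + 15/4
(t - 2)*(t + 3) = t^2 + t - 6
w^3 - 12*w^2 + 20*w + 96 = (w - 8)*(w - 6)*(w + 2)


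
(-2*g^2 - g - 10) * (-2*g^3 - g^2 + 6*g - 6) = 4*g^5 + 4*g^4 + 9*g^3 + 16*g^2 - 54*g + 60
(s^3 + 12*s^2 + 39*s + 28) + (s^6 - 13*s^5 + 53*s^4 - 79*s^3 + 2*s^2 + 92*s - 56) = s^6 - 13*s^5 + 53*s^4 - 78*s^3 + 14*s^2 + 131*s - 28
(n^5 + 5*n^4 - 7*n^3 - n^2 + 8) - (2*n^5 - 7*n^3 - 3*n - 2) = -n^5 + 5*n^4 - n^2 + 3*n + 10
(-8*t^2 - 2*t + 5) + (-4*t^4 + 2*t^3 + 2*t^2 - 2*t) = -4*t^4 + 2*t^3 - 6*t^2 - 4*t + 5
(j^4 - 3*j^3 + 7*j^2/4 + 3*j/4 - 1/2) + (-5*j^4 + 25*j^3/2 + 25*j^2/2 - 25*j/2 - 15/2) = -4*j^4 + 19*j^3/2 + 57*j^2/4 - 47*j/4 - 8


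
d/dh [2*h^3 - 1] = 6*h^2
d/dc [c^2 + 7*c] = 2*c + 7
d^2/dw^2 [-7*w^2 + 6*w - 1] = -14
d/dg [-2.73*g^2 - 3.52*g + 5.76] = -5.46*g - 3.52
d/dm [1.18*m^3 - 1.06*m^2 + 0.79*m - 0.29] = 3.54*m^2 - 2.12*m + 0.79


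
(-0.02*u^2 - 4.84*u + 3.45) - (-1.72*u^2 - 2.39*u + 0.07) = 1.7*u^2 - 2.45*u + 3.38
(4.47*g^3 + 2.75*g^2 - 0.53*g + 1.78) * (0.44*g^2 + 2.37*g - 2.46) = 1.9668*g^5 + 11.8039*g^4 - 4.7119*g^3 - 7.2379*g^2 + 5.5224*g - 4.3788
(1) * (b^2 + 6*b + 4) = b^2 + 6*b + 4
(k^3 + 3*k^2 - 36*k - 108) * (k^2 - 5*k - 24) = k^5 - 2*k^4 - 75*k^3 + 1404*k + 2592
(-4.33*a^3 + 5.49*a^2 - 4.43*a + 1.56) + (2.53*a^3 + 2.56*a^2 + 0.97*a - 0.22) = -1.8*a^3 + 8.05*a^2 - 3.46*a + 1.34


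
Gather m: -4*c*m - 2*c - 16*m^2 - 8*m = -2*c - 16*m^2 + m*(-4*c - 8)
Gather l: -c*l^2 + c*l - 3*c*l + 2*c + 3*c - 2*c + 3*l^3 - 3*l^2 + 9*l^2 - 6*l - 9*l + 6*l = 3*c + 3*l^3 + l^2*(6 - c) + l*(-2*c - 9)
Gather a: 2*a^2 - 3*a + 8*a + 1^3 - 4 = 2*a^2 + 5*a - 3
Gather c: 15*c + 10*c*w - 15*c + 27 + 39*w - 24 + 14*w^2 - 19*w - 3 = 10*c*w + 14*w^2 + 20*w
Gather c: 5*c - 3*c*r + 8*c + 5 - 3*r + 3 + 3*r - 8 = c*(13 - 3*r)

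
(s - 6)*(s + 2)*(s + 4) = s^3 - 28*s - 48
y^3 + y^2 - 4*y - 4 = (y - 2)*(y + 1)*(y + 2)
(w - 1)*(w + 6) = w^2 + 5*w - 6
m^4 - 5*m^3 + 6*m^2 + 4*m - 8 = (m - 2)^3*(m + 1)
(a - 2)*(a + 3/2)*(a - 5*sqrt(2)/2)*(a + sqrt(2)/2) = a^4 - 2*sqrt(2)*a^3 - a^3/2 - 11*a^2/2 + sqrt(2)*a^2 + 5*a/4 + 6*sqrt(2)*a + 15/2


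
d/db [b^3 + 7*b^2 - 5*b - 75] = 3*b^2 + 14*b - 5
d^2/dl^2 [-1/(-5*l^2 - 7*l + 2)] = 2*(-25*l^2 - 35*l + (10*l + 7)^2 + 10)/(5*l^2 + 7*l - 2)^3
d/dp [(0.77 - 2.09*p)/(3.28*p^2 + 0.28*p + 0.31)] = (6.8552*p^2 - 5.0512*p - 0.8635)/(10.7584*p^4 + 1.8368*p^3 + 2.112*p^2 + 0.1736*p + 0.0961)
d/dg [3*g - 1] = 3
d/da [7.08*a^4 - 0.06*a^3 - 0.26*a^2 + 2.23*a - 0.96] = 28.32*a^3 - 0.18*a^2 - 0.52*a + 2.23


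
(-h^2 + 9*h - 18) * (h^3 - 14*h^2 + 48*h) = -h^5 + 23*h^4 - 192*h^3 + 684*h^2 - 864*h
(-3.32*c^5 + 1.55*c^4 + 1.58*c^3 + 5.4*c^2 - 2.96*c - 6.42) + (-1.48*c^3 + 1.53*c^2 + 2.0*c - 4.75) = -3.32*c^5 + 1.55*c^4 + 0.1*c^3 + 6.93*c^2 - 0.96*c - 11.17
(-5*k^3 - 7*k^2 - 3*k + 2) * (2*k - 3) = -10*k^4 + k^3 + 15*k^2 + 13*k - 6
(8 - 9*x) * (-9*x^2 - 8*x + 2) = 81*x^3 - 82*x + 16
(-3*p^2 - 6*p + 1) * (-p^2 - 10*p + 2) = 3*p^4 + 36*p^3 + 53*p^2 - 22*p + 2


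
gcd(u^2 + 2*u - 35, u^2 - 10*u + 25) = u - 5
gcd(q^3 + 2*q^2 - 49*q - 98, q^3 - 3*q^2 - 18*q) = 1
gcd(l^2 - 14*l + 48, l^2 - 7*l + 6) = l - 6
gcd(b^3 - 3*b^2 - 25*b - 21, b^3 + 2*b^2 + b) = b + 1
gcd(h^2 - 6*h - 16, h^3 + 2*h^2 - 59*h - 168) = h - 8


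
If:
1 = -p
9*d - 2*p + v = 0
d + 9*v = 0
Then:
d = -9/40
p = -1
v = 1/40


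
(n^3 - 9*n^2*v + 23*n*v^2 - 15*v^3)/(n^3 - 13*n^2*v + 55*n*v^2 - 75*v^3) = (-n + v)/(-n + 5*v)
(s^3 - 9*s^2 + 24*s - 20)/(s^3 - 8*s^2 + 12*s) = (s^2 - 7*s + 10)/(s*(s - 6))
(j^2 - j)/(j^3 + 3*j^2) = (j - 1)/(j*(j + 3))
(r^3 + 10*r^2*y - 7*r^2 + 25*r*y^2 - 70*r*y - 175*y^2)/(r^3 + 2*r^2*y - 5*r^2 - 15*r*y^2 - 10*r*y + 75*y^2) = (-r^2 - 5*r*y + 7*r + 35*y)/(-r^2 + 3*r*y + 5*r - 15*y)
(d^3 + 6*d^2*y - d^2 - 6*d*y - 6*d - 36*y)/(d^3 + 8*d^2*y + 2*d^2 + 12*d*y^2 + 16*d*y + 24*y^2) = (d - 3)/(d + 2*y)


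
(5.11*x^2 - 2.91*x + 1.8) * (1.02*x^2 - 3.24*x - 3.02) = 5.2122*x^4 - 19.5246*x^3 - 4.1678*x^2 + 2.9562*x - 5.436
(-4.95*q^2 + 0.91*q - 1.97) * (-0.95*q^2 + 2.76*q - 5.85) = 4.7025*q^4 - 14.5265*q^3 + 33.3406*q^2 - 10.7607*q + 11.5245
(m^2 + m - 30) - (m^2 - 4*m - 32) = 5*m + 2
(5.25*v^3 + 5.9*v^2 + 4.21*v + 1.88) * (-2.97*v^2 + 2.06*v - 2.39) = -15.5925*v^5 - 6.708*v^4 - 12.8972*v^3 - 11.012*v^2 - 6.1891*v - 4.4932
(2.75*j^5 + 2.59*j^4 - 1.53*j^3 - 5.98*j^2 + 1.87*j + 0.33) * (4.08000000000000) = 11.22*j^5 + 10.5672*j^4 - 6.2424*j^3 - 24.3984*j^2 + 7.6296*j + 1.3464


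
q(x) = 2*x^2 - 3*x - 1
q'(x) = 4*x - 3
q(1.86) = 0.34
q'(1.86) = 4.44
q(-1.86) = 11.50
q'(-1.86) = -10.44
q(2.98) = 7.82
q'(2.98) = 8.92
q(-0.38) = 0.43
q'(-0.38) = -4.52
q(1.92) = 0.61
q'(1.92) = 4.68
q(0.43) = -1.92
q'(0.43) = -1.28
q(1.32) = -1.48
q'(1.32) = 2.28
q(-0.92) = 3.45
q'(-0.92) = -6.68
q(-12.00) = 323.00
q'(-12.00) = -51.00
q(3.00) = 8.00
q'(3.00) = 9.00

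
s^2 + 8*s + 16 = (s + 4)^2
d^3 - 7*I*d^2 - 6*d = d*(d - 6*I)*(d - I)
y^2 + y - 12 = (y - 3)*(y + 4)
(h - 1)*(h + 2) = h^2 + h - 2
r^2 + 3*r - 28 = (r - 4)*(r + 7)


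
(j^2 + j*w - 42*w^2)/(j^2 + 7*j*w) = (j - 6*w)/j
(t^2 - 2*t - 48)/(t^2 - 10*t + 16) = (t + 6)/(t - 2)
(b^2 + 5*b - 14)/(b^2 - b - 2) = (b + 7)/(b + 1)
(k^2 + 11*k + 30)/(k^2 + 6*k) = (k + 5)/k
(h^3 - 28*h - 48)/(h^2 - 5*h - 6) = (h^2 + 6*h + 8)/(h + 1)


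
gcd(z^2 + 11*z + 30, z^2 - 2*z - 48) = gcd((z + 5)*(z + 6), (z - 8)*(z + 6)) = z + 6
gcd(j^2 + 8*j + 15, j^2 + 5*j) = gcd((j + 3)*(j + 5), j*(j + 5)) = j + 5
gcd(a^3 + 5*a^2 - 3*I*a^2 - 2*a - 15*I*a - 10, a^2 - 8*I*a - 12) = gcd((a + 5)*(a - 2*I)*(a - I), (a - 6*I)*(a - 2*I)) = a - 2*I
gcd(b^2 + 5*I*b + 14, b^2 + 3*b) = 1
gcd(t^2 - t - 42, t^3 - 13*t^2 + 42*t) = t - 7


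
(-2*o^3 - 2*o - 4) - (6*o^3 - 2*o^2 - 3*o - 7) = -8*o^3 + 2*o^2 + o + 3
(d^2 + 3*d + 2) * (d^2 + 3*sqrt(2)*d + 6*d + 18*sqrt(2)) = d^4 + 3*sqrt(2)*d^3 + 9*d^3 + 20*d^2 + 27*sqrt(2)*d^2 + 12*d + 60*sqrt(2)*d + 36*sqrt(2)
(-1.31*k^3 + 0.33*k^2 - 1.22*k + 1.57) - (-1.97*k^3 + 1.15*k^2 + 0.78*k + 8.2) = 0.66*k^3 - 0.82*k^2 - 2.0*k - 6.63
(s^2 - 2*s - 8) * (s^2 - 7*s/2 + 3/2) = s^4 - 11*s^3/2 + s^2/2 + 25*s - 12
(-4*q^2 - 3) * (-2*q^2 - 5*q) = 8*q^4 + 20*q^3 + 6*q^2 + 15*q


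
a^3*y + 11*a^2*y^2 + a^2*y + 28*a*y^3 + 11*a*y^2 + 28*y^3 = (a + 4*y)*(a + 7*y)*(a*y + y)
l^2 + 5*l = l*(l + 5)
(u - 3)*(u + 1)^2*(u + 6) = u^4 + 5*u^3 - 11*u^2 - 33*u - 18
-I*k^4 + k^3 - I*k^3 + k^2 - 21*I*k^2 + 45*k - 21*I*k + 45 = (k - 5*I)*(k + 3*I)^2*(-I*k - I)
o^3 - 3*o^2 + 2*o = o*(o - 2)*(o - 1)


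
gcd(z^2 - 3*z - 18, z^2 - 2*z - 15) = z + 3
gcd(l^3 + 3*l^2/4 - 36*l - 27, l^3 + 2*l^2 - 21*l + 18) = l + 6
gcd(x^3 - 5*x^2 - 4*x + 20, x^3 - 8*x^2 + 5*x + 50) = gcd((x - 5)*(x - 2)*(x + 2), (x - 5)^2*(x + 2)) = x^2 - 3*x - 10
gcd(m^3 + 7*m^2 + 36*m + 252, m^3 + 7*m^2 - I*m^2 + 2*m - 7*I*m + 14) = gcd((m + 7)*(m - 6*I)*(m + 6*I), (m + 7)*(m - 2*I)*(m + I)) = m + 7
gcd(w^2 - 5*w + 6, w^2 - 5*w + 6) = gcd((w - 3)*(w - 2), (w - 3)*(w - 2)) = w^2 - 5*w + 6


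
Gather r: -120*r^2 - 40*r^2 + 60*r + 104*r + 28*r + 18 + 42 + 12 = -160*r^2 + 192*r + 72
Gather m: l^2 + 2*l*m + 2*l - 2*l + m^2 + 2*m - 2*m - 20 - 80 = l^2 + 2*l*m + m^2 - 100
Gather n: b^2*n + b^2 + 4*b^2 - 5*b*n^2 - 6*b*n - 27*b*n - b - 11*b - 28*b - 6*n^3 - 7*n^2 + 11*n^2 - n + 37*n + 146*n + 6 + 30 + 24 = 5*b^2 - 40*b - 6*n^3 + n^2*(4 - 5*b) + n*(b^2 - 33*b + 182) + 60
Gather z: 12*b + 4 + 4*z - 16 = 12*b + 4*z - 12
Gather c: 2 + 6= 8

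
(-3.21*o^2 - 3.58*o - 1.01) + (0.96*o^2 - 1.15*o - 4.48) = -2.25*o^2 - 4.73*o - 5.49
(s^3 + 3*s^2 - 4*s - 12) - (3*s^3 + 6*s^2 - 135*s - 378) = -2*s^3 - 3*s^2 + 131*s + 366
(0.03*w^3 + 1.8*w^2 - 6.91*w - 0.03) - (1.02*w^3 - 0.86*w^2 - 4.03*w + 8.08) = -0.99*w^3 + 2.66*w^2 - 2.88*w - 8.11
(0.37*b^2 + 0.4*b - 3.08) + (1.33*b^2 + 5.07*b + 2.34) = 1.7*b^2 + 5.47*b - 0.74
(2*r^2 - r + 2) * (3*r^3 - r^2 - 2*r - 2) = 6*r^5 - 5*r^4 + 3*r^3 - 4*r^2 - 2*r - 4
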